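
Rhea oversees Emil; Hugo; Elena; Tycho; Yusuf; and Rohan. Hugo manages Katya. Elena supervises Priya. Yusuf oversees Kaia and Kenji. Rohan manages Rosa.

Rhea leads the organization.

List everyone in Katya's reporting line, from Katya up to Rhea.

Katya reports to Hugo. Hugo reports to Rhea. Rhea is at the top.

Katya -> Hugo -> Rhea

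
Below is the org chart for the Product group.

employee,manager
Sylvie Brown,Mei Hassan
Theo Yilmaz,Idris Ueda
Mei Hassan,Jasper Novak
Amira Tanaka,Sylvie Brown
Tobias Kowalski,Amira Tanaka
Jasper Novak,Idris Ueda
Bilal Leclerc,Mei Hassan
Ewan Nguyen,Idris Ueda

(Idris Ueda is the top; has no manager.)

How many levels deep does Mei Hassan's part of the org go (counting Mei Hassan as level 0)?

The longest chain under Mei Hassan runs Mei Hassan → Sylvie Brown → Amira Tanaka → Tobias Kowalski, which is 3 levels below Mei Hassan.

3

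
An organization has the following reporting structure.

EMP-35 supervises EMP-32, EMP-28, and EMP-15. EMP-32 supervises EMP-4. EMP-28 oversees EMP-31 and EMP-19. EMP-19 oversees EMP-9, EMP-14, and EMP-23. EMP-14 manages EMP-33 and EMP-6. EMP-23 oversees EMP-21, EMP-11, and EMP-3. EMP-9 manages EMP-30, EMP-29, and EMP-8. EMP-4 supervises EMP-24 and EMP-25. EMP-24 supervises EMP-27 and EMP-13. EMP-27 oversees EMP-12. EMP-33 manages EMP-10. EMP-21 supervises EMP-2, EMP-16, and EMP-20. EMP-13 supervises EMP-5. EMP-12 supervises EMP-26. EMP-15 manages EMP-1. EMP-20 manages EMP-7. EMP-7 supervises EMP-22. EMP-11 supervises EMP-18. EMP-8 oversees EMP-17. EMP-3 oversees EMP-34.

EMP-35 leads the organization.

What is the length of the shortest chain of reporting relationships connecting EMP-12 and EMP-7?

11

EMP-12 is 5 levels below EMP-35, and EMP-7 is 6 levels below EMP-35 (their lowest common manager). The shortest path runs up from EMP-12 to EMP-35 and back down to EMP-7: 5 + 6 = 11 links.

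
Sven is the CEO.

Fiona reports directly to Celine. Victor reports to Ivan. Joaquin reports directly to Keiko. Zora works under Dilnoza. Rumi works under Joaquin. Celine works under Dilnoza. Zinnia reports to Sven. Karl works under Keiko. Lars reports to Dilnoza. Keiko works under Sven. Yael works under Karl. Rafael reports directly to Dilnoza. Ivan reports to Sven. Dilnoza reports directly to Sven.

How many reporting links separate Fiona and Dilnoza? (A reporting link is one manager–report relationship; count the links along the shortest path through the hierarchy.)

Fiona is in Dilnoza's organization: the chain from Fiona up to Dilnoza is Fiona → Celine → Dilnoza, which is 2 links.

2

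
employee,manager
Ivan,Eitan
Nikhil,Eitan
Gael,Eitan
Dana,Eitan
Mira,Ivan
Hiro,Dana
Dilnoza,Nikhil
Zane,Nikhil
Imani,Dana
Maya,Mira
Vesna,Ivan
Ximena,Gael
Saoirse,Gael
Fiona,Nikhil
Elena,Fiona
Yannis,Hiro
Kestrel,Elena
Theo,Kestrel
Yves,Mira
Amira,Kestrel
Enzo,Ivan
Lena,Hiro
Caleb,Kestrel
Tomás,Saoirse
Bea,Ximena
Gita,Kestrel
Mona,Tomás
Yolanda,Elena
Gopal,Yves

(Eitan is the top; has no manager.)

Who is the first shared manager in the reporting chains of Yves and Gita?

Eitan

Yves's chain of managers is Mira, Ivan, Eitan. Gita's chain of managers is Kestrel, Elena, Fiona, Nikhil, Eitan. The first manager that appears in both chains is Eitan.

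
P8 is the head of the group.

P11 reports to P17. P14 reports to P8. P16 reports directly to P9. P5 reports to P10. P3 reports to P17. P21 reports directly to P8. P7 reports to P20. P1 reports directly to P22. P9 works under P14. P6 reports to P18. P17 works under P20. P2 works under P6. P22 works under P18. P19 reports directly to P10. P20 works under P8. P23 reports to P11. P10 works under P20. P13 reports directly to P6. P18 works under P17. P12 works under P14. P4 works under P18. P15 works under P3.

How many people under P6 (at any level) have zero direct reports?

The people in P6's organization with no one reporting to them are P13, P2. That is 2.

2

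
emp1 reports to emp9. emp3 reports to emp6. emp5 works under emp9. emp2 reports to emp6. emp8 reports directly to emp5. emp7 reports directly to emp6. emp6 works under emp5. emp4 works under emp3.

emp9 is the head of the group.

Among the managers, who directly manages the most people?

emp6

Direct-report counts: emp9 has 2; emp5 has 2; emp6 has 3; emp3 has 1. The largest is 3, held by emp6.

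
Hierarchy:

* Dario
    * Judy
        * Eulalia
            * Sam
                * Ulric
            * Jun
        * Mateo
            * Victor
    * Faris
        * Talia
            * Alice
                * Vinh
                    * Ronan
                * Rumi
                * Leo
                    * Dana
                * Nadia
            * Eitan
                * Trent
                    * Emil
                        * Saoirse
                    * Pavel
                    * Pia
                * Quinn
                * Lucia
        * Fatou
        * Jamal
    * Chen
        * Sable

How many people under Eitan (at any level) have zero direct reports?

5

The people in Eitan's organization with no one reporting to them are Lucia, Quinn, Pia, Pavel, Saoirse. That is 5.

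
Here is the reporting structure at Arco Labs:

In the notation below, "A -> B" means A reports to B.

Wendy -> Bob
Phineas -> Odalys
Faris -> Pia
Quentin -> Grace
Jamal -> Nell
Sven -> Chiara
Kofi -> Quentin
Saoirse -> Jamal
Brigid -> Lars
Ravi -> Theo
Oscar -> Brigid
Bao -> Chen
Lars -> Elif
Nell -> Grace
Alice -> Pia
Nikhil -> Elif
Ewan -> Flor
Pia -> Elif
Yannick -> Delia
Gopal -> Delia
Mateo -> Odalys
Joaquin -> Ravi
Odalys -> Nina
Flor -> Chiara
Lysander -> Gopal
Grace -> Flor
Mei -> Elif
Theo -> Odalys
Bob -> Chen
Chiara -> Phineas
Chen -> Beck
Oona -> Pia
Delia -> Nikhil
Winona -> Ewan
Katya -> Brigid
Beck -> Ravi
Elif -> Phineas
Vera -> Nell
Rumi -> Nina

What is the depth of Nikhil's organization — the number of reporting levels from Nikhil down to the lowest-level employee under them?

3

The longest chain under Nikhil runs Nikhil → Delia → Gopal → Lysander, which is 3 levels below Nikhil.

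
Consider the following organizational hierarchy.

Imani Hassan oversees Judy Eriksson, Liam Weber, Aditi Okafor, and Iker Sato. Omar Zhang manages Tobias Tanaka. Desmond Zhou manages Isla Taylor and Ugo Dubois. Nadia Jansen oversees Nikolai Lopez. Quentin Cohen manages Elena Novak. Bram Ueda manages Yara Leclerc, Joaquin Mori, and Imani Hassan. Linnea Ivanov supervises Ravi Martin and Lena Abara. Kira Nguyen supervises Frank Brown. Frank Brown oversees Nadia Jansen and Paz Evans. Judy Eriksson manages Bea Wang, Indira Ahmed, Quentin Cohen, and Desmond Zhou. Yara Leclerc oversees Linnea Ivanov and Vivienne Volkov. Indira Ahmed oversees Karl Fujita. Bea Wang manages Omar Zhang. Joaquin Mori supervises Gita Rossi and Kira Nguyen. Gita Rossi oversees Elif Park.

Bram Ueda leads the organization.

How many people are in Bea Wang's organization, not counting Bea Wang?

Bea Wang directly manages Omar Zhang. Under Omar Zhang: Tobias Tanaka (1). That's 2 in total.

2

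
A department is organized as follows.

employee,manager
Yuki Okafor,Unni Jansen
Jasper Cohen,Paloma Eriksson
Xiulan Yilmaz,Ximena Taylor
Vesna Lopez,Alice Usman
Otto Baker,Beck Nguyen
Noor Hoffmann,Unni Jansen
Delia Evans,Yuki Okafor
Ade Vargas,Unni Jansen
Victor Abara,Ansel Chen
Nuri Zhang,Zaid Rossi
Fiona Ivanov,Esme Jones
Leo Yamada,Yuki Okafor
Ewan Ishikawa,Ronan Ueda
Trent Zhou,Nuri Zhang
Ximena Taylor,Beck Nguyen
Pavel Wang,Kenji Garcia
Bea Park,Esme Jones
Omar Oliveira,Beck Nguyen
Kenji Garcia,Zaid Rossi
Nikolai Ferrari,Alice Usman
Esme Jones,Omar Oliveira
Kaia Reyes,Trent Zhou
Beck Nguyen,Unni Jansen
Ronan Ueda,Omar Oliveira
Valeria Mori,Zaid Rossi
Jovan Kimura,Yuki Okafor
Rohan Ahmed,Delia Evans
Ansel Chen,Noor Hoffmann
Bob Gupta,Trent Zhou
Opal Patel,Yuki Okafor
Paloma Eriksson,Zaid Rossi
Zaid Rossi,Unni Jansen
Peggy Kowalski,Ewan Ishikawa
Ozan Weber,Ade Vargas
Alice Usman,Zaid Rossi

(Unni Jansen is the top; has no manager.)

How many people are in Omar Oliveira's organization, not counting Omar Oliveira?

6

Omar Oliveira directly manages Esme Jones, Ronan Ueda. Under Esme Jones: Bea Park, Fiona Ivanov (2). Under Ronan Ueda: Ewan Ishikawa, Peggy Kowalski (2). So Omar Oliveira's organization is 2 direct reports plus everyone under them: 3 + 3 = 6.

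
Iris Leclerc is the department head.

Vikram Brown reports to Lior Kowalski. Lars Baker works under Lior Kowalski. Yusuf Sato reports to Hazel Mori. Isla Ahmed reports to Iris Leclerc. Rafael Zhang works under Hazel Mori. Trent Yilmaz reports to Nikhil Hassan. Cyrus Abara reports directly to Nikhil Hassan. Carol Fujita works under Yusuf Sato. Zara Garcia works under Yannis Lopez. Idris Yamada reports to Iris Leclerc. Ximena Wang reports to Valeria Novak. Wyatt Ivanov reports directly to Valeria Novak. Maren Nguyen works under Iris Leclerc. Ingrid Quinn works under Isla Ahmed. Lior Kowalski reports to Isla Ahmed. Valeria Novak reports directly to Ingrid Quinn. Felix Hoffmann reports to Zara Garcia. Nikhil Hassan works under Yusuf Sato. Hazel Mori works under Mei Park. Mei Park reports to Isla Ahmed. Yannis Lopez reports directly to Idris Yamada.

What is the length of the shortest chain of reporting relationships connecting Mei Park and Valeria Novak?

Mei Park is 1 level below Isla Ahmed, and Valeria Novak is 2 levels below Isla Ahmed (their lowest common manager). The shortest path runs up from Mei Park to Isla Ahmed and back down to Valeria Novak: 1 + 2 = 3 links.

3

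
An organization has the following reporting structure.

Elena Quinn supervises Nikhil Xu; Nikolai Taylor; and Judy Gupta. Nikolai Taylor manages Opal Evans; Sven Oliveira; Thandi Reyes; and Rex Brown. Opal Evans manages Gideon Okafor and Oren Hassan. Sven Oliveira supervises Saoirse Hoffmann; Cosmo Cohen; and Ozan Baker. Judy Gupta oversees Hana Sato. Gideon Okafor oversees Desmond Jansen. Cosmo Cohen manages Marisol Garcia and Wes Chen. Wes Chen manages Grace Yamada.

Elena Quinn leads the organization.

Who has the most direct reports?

Direct-report counts: Elena Quinn has 3; Judy Gupta has 1; Nikolai Taylor has 4; Sven Oliveira has 3; Cosmo Cohen has 2; Wes Chen has 1; Opal Evans has 2; Gideon Okafor has 1. The largest is 4, held by Nikolai Taylor.

Nikolai Taylor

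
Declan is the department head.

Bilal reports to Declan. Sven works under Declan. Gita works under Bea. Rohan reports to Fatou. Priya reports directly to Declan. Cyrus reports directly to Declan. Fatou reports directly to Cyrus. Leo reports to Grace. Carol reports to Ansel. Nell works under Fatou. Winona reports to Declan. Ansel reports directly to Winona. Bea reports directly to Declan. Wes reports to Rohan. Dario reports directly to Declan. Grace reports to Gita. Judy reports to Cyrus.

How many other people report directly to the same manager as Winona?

Winona reports to Declan. Declan's other direct reports are Bea, Cyrus, Bilal, Sven, Priya, Dario — 6 peers.

6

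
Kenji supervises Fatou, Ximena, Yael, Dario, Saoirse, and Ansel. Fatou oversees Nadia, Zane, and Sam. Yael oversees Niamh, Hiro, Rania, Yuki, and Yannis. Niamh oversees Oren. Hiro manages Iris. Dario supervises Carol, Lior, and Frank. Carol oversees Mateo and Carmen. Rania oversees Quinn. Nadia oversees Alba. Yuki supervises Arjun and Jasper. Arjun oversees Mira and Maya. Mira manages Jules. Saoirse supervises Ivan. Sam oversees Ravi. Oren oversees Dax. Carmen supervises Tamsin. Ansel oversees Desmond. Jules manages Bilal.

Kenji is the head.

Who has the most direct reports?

Kenji

Direct-report counts: Kenji has 6; Ansel has 1; Saoirse has 1; Dario has 3; Carol has 2; Carmen has 1; Yael has 5; Yuki has 2; Arjun has 2; Mira has 1; Jules has 1; Rania has 1; Hiro has 1; Niamh has 1; Oren has 1; Fatou has 3; Sam has 1; Nadia has 1. The largest is 6, held by Kenji.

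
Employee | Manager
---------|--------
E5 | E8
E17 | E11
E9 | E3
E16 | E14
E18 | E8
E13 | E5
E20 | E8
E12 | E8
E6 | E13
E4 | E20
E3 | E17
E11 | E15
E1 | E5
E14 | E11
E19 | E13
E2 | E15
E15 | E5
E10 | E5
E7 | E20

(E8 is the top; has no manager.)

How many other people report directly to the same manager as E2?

1

E2 reports to E15. E15's other direct reports are E11 — 1 peer.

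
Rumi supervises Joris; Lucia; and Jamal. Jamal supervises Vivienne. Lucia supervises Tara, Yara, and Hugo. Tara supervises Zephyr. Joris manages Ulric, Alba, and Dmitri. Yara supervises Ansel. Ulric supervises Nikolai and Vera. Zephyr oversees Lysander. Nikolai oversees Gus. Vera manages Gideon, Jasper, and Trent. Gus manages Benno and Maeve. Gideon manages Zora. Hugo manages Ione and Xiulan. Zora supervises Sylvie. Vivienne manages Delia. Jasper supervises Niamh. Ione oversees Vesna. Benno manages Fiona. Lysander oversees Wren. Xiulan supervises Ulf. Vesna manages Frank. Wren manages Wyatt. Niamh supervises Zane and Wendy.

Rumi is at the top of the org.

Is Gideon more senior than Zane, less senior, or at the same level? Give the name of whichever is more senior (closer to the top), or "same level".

Gideon is 4 levels below Rumi; Zane is 6. Gideon is higher.

Gideon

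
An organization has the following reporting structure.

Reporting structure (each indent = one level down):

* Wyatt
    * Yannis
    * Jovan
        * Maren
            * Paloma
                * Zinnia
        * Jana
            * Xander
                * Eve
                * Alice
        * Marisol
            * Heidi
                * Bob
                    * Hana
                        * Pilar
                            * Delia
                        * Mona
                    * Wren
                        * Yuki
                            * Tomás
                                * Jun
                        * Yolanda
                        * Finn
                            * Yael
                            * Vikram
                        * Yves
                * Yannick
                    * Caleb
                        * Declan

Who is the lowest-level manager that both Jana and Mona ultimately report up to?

Jana's chain of managers is Jovan, Wyatt. Mona's chain of managers is Hana, Bob, Heidi, Marisol, Jovan, Wyatt. The first manager that appears in both chains is Jovan.

Jovan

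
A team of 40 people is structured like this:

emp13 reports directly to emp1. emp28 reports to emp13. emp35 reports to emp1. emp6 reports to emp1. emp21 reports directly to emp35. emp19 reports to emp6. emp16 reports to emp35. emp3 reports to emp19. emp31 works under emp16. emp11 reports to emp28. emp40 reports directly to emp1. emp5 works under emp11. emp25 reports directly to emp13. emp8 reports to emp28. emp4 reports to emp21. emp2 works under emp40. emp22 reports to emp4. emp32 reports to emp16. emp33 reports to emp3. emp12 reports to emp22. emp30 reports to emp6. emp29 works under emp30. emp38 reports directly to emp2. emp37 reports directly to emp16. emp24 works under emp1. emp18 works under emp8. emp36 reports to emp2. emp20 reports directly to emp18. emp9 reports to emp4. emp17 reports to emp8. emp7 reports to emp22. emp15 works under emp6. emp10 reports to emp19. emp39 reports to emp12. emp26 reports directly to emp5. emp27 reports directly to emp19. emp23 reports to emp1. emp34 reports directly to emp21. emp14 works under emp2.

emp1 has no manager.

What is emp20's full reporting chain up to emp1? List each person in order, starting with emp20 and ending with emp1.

emp20 -> emp18 -> emp8 -> emp28 -> emp13 -> emp1

emp20 reports to emp18. emp18 reports to emp8. emp8 reports to emp28. emp28 reports to emp13. emp13 reports to emp1. emp1 is at the top.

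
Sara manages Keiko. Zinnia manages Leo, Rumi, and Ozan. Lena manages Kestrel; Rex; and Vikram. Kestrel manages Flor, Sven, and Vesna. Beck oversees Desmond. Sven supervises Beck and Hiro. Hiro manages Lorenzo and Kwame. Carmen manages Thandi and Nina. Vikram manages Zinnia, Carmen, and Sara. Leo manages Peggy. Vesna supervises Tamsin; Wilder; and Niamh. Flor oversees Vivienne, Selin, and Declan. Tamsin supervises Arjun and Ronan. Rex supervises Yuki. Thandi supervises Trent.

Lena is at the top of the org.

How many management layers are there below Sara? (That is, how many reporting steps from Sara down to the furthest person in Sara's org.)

The longest chain under Sara runs Sara → Keiko, which is 1 level below Sara.

1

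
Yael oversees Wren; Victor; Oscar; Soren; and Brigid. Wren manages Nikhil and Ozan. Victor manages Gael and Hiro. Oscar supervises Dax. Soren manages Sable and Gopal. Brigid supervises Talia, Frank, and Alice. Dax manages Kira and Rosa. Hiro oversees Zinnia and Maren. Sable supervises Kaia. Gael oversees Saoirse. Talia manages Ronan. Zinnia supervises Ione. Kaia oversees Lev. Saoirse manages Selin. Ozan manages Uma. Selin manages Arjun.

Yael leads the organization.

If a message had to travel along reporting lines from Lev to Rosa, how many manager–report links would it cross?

7

Lev is 4 levels below Yael, and Rosa is 3 levels below Yael (their lowest common manager). The shortest path runs up from Lev to Yael and back down to Rosa: 4 + 3 = 7 links.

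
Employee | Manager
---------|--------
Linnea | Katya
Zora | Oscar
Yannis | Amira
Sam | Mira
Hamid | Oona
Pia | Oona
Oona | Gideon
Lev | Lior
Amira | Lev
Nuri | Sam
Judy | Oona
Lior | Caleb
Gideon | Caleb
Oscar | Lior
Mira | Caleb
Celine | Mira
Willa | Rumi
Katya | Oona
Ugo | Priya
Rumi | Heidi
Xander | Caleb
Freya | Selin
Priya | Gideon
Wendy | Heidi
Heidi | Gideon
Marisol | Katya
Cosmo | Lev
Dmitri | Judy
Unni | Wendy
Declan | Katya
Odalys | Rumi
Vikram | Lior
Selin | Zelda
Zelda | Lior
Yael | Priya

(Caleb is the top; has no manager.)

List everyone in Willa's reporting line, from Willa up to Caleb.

Willa -> Rumi -> Heidi -> Gideon -> Caleb

Willa reports to Rumi. Rumi reports to Heidi. Heidi reports to Gideon. Gideon reports to Caleb. Caleb is at the top.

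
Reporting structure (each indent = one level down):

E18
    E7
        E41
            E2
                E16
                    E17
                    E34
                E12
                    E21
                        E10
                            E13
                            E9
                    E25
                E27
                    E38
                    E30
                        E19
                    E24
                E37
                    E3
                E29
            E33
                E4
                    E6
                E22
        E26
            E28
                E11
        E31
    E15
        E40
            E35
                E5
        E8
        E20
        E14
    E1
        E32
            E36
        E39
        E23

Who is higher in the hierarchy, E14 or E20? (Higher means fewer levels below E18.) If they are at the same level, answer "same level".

Both E14 and E20 are 2 levels below E18.

same level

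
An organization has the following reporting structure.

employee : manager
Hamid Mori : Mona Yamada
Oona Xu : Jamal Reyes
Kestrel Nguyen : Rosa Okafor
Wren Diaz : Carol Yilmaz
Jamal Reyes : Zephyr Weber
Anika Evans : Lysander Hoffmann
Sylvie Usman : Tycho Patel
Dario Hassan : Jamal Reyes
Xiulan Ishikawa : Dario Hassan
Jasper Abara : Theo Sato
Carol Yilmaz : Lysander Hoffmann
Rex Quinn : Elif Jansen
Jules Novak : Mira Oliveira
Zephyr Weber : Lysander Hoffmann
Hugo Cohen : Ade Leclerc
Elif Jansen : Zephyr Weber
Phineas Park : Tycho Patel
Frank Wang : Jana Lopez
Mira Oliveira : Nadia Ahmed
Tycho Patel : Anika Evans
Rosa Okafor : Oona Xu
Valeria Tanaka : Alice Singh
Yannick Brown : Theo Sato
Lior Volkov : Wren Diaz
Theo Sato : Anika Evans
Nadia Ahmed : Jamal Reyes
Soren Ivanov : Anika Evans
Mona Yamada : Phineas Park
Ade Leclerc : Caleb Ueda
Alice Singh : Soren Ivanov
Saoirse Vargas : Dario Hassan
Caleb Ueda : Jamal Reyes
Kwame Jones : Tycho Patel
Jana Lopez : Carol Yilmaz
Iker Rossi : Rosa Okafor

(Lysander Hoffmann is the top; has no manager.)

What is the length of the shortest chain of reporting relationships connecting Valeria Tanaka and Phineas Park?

5

Valeria Tanaka is 3 levels below Anika Evans, and Phineas Park is 2 levels below Anika Evans (their lowest common manager). The shortest path runs up from Valeria Tanaka to Anika Evans and back down to Phineas Park: 3 + 2 = 5 links.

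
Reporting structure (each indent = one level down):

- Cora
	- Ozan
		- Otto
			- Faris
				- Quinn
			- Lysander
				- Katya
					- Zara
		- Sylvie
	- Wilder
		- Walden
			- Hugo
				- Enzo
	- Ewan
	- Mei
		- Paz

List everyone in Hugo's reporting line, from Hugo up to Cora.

Hugo -> Walden -> Wilder -> Cora

Hugo reports to Walden. Walden reports to Wilder. Wilder reports to Cora. Cora is at the top.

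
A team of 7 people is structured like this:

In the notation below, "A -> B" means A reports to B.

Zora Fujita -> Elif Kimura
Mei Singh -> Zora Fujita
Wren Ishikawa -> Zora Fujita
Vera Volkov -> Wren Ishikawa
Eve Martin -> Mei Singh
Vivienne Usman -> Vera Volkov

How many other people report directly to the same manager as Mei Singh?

1

Mei Singh reports to Zora Fujita. Zora Fujita's other direct reports are Wren Ishikawa — 1 peer.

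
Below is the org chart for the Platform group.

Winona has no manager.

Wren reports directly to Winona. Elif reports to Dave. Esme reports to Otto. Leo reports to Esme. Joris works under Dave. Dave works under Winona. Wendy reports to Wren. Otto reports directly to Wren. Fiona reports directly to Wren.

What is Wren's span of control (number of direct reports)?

3

Wren directly manages Otto, Wendy, Fiona. That is 3 direct reports.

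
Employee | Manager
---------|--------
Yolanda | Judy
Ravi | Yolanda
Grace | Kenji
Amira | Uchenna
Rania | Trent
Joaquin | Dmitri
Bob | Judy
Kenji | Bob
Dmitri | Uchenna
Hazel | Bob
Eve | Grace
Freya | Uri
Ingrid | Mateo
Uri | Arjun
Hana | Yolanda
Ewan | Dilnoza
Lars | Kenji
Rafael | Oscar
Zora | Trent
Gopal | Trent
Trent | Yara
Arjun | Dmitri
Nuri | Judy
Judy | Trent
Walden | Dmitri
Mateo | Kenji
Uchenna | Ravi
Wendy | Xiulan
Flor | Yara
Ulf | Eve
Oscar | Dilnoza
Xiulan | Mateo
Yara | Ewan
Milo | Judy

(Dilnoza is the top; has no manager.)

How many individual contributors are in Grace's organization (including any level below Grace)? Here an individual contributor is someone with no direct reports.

1

The only person in Grace's organization with no one reporting to them is Ulf. That is 1.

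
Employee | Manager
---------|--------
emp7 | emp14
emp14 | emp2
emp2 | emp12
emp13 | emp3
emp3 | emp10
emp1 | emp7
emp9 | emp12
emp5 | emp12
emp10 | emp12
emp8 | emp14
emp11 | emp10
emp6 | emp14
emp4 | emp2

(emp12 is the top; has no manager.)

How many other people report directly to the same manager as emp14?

1

emp14 reports to emp2. emp2's other direct reports are emp4 — 1 peer.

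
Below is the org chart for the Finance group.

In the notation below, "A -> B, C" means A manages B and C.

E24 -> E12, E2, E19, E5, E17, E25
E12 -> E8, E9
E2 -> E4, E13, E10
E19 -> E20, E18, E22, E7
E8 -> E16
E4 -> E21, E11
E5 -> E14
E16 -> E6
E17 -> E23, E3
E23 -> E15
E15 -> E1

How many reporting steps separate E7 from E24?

2

Chain from E7 up to E24: E7 → E19 → E24. That is 2 steps up, so E7 is 2 levels below E24.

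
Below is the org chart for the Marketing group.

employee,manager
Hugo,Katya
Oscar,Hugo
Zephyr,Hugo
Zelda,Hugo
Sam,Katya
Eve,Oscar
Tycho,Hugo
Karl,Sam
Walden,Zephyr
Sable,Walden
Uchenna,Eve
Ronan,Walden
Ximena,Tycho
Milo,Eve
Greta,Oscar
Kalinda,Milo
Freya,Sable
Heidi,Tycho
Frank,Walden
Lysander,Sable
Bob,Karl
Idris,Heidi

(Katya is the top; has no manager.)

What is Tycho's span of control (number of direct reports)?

2

Tycho directly manages Ximena, Heidi. That is 2 direct reports.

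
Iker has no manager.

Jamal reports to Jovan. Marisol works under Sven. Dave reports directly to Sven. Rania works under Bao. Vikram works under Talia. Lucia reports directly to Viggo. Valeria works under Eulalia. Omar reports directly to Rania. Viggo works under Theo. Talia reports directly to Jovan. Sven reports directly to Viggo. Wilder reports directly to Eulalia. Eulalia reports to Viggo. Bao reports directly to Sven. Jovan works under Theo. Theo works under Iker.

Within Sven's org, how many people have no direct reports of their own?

The people in Sven's organization with no one reporting to them are Dave, Marisol, Omar. That is 3.

3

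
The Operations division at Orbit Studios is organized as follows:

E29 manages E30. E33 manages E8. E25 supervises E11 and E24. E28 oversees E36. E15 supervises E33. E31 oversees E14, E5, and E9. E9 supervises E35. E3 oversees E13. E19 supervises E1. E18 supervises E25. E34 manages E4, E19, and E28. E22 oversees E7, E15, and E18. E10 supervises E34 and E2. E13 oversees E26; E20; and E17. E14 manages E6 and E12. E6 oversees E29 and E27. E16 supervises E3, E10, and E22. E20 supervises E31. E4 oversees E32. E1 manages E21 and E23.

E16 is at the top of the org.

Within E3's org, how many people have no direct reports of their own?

The people in E3's organization with no one reporting to them are E26, E17, E35, E5, E12, E27, E30. That is 7.

7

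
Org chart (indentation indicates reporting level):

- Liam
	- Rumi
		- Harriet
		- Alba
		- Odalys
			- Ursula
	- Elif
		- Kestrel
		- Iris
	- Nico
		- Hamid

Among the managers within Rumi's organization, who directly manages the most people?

Direct-report counts within Rumi's organization: Rumi has 3; Odalys has 1. The largest is 3, held by Rumi.

Rumi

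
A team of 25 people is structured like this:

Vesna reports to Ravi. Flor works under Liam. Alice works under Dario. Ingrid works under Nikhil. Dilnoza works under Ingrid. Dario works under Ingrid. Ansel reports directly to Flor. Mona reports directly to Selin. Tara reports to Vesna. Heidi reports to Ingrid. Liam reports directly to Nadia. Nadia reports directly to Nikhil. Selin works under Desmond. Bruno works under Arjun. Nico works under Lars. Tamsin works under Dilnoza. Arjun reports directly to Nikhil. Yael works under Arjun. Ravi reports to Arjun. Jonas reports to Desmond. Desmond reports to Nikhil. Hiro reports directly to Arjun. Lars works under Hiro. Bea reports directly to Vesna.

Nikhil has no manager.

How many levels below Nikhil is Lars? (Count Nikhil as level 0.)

3

Chain from Lars up to Nikhil: Lars → Hiro → Arjun → Nikhil. That is 3 steps up, so Lars is 3 levels below Nikhil.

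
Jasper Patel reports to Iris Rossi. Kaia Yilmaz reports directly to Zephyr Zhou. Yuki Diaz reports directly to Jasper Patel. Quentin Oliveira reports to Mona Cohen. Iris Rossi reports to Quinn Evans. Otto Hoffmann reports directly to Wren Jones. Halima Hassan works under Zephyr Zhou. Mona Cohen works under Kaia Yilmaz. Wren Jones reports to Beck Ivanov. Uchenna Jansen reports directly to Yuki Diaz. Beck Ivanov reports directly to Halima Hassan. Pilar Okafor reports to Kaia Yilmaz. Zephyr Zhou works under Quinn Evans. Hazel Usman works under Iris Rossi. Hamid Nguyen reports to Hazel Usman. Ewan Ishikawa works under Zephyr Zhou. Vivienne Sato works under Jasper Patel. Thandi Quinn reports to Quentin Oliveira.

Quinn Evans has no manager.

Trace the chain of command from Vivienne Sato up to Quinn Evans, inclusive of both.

Vivienne Sato -> Jasper Patel -> Iris Rossi -> Quinn Evans

Vivienne Sato reports to Jasper Patel. Jasper Patel reports to Iris Rossi. Iris Rossi reports to Quinn Evans. Quinn Evans is at the top.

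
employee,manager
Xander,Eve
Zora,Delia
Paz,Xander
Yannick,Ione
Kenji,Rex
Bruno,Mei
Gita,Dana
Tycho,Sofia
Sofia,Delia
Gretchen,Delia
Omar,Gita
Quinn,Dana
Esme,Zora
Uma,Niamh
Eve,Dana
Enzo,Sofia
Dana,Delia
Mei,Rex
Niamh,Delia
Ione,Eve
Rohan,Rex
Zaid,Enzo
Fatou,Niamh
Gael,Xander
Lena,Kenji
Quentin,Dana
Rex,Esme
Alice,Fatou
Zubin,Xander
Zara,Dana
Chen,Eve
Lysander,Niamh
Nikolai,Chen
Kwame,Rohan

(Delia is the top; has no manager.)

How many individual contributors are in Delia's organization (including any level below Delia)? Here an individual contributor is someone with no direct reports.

18

The people in Delia's organization with no one reporting to them are Gretchen, Lysander, Alice, Uma, Zaid, Tycho, Kwame, Bruno, Lena, Omar, Quinn, Quentin, Zara, Nikolai, Zubin, Gael, Paz, Yannick. That is 18.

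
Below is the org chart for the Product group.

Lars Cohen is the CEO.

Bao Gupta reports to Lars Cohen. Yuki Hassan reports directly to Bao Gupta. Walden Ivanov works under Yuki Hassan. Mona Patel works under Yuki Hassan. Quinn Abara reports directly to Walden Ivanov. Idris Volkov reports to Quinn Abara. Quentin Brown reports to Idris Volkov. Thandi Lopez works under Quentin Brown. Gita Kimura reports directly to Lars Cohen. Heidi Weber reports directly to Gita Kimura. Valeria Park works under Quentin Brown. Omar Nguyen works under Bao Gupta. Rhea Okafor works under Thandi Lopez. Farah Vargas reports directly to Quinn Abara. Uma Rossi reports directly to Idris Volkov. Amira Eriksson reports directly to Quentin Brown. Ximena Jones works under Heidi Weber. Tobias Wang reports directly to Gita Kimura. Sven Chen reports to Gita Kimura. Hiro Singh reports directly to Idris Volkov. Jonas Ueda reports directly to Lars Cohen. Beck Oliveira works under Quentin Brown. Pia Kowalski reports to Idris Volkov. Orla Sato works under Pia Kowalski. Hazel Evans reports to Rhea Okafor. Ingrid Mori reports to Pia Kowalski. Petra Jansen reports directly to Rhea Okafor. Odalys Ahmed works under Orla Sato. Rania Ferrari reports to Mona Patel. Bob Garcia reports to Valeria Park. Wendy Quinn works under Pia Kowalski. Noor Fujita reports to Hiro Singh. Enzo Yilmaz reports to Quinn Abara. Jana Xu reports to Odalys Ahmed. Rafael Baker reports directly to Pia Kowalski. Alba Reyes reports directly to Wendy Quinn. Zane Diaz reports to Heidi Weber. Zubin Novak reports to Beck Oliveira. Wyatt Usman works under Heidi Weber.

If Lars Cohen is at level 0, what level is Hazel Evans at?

Chain from Hazel Evans up to Lars Cohen: Hazel Evans → Rhea Okafor → Thandi Lopez → Quentin Brown → Idris Volkov → Quinn Abara → Walden Ivanov → Yuki Hassan → Bao Gupta → Lars Cohen. That is 9 steps up, so Hazel Evans is 9 levels below Lars Cohen.

9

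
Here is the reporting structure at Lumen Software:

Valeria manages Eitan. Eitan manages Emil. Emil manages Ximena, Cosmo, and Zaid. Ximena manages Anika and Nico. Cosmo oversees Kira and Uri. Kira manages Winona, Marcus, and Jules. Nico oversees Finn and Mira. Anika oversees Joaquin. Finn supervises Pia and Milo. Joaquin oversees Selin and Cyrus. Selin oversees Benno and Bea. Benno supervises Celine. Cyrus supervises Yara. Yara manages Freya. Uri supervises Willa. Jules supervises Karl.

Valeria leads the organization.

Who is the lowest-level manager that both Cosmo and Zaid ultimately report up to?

Cosmo's chain of managers is Emil, Eitan, Valeria. Zaid's chain of managers is Emil, Eitan, Valeria. The first manager that appears in both chains is Emil.

Emil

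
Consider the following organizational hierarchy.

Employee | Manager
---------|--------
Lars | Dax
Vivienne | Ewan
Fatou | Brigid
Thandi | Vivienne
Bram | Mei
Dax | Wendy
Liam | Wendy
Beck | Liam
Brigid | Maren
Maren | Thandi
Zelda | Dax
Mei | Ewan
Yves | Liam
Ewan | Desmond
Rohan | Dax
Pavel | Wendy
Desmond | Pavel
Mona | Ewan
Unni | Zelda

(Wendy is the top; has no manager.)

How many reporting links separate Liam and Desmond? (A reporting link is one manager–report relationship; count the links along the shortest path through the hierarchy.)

Liam is 1 level below Wendy, and Desmond is 2 levels below Wendy (their lowest common manager). The shortest path runs up from Liam to Wendy and back down to Desmond: 1 + 2 = 3 links.

3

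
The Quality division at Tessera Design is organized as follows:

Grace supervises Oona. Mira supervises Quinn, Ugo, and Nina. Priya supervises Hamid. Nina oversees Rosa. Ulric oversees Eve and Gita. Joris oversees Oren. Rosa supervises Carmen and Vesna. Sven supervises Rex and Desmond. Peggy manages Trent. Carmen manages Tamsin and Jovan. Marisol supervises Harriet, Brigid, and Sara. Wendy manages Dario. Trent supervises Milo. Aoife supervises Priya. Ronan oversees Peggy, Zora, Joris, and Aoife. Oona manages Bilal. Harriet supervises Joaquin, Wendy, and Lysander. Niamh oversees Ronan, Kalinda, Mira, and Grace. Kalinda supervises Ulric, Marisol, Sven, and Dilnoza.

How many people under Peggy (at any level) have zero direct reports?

1

The only person in Peggy's organization with no one reporting to them is Milo. That is 1.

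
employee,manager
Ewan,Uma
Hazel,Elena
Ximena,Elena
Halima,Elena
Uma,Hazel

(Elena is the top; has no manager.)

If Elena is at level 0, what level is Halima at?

1

Chain from Halima up to Elena: Halima → Elena. That is 1 step up, so Halima is 1 level below Elena.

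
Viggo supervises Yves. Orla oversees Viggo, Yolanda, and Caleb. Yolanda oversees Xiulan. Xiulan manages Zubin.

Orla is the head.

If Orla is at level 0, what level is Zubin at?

3

Chain from Zubin up to Orla: Zubin → Xiulan → Yolanda → Orla. That is 3 steps up, so Zubin is 3 levels below Orla.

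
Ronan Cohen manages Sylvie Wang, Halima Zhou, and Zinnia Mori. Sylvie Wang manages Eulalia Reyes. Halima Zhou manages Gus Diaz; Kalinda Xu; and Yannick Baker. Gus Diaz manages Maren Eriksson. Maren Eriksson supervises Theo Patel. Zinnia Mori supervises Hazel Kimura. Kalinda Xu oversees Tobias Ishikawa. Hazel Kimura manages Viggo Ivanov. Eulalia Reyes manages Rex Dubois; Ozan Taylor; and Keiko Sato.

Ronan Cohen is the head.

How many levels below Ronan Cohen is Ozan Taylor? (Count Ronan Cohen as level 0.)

Chain from Ozan Taylor up to Ronan Cohen: Ozan Taylor → Eulalia Reyes → Sylvie Wang → Ronan Cohen. That is 3 steps up, so Ozan Taylor is 3 levels below Ronan Cohen.

3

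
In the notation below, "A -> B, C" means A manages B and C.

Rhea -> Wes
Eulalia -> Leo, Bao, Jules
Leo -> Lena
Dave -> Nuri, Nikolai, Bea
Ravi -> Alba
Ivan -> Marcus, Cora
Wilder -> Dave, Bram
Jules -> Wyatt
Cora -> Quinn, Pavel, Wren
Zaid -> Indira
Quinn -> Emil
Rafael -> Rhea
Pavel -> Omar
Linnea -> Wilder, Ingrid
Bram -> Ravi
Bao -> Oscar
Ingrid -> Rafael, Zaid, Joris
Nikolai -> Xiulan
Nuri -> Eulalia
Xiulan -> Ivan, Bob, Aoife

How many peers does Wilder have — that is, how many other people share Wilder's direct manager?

1

Wilder reports to Linnea. Linnea's other direct reports are Ingrid — 1 peer.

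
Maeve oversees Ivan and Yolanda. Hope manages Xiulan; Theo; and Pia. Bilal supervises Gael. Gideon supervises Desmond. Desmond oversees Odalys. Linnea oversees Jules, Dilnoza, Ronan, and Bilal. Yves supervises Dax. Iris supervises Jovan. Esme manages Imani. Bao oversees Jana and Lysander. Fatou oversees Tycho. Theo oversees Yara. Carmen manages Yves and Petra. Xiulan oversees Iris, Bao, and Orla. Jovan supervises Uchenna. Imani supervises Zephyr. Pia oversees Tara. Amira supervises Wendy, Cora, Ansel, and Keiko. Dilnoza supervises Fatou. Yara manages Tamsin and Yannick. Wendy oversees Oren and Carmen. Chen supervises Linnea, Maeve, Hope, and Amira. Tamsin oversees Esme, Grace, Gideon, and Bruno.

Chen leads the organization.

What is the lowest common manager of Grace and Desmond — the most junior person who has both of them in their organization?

Grace's chain of managers is Tamsin, Yara, Theo, Hope, Chen. Desmond's chain of managers is Gideon, Tamsin, Yara, Theo, Hope, Chen. The first manager that appears in both chains is Tamsin.

Tamsin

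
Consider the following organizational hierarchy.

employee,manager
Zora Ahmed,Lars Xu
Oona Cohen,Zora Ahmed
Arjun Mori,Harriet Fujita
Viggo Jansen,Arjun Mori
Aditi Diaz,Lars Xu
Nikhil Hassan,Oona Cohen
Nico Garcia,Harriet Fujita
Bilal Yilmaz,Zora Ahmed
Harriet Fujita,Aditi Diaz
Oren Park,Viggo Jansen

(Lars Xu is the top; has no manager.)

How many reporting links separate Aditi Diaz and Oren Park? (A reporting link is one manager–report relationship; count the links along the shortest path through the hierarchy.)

Oren Park is in Aditi Diaz's organization: the chain from Oren Park up to Aditi Diaz is Oren Park → Viggo Jansen → Arjun Mori → Harriet Fujita → Aditi Diaz, which is 4 links.

4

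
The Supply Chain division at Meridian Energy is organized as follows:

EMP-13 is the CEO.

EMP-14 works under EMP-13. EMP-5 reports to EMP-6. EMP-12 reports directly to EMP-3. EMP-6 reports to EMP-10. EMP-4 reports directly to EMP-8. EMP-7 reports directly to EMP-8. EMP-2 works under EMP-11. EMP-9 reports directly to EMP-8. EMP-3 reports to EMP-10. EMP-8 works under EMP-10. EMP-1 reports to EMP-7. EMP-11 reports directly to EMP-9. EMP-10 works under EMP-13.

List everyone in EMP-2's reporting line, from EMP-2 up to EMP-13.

EMP-2 reports to EMP-11. EMP-11 reports to EMP-9. EMP-9 reports to EMP-8. EMP-8 reports to EMP-10. EMP-10 reports to EMP-13. EMP-13 is at the top.

EMP-2 -> EMP-11 -> EMP-9 -> EMP-8 -> EMP-10 -> EMP-13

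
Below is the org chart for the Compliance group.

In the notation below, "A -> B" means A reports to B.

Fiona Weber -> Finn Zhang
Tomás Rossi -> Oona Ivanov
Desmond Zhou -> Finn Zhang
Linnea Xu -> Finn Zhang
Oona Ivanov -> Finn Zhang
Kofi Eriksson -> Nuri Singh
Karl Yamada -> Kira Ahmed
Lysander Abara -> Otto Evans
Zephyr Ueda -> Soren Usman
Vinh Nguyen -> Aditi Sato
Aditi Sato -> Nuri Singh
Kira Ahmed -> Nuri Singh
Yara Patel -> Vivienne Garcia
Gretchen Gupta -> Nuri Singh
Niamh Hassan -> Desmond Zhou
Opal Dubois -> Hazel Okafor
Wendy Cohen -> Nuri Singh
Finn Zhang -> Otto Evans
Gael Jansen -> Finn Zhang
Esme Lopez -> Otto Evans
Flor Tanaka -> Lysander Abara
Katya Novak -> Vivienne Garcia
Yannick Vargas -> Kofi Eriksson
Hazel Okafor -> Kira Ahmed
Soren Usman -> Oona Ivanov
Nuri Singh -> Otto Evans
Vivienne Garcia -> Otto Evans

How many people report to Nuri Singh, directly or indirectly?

10

Nuri Singh directly manages Kira Ahmed, Wendy Cohen, Kofi Eriksson, Aditi Sato, Gretchen Gupta. Under Kira Ahmed: Karl Yamada, Hazel Okafor, Opal Dubois (3). Wendy Cohen has no reports. Under Kofi Eriksson: Yannick Vargas (1). Under Aditi Sato: Vinh Nguyen (1). Gretchen Gupta has no reports. So Nuri Singh's organization is 5 direct reports plus everyone under them: 4 + 1 + 2 + 2 + 1 = 10.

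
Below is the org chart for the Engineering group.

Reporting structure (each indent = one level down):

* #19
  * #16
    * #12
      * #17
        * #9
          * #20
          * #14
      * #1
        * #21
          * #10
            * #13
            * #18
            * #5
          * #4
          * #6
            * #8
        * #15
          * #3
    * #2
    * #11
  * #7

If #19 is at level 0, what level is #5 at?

Chain from #5 up to #19: #5 → #10 → #21 → #1 → #12 → #16 → #19. That is 6 steps up, so #5 is 6 levels below #19.

6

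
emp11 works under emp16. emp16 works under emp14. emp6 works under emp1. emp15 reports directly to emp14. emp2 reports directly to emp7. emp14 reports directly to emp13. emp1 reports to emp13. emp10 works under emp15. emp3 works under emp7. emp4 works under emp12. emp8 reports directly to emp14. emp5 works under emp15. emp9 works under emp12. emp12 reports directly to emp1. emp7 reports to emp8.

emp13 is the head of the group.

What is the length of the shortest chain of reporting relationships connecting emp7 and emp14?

2

emp7 is in emp14's organization: the chain from emp7 up to emp14 is emp7 → emp8 → emp14, which is 2 links.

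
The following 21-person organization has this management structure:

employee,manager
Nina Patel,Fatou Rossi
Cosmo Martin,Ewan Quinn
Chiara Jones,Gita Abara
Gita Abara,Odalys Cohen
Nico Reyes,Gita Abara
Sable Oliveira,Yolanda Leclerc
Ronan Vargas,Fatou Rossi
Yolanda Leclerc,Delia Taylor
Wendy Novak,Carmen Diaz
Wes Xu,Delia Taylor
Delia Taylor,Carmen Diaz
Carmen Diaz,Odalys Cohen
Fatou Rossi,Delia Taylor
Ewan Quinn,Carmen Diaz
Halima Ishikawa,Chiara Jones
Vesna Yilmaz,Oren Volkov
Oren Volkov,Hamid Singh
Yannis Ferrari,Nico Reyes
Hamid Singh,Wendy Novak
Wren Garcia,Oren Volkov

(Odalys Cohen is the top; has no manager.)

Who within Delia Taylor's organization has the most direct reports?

Direct-report counts within Delia Taylor's organization: Delia Taylor has 3; Yolanda Leclerc has 1; Fatou Rossi has 2. The largest is 3, held by Delia Taylor.

Delia Taylor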